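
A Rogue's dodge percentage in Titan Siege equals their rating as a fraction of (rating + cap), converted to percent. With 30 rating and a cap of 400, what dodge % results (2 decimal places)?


dodge% = 30 / (30 + 400) * 100
= 30 / 430 * 100
= 0.069767 * 100
= 6.98%

6.98%


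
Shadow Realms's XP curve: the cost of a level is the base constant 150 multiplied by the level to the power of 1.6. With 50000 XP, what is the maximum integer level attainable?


XP = 150 * level^1.6, so level = (XP / 150)^(1/1.6)
= (50000 / 150)^(1/1.6)
= 333.3333^0.625
= 37.7398
Floor: level = 37

level 37


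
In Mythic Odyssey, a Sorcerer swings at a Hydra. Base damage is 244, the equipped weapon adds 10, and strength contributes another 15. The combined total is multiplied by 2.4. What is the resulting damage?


Sum base + weapon + str = 244 + 10 + 15 = 269
Multiply by 2.4:
269 * 2.4 = 645.6

645.6 damage


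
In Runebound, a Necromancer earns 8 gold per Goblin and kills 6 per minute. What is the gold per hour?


Gold per minute = 8 * 6 = 48
Gold per hour = 48 * 60 = 2880

2880 gold/hour


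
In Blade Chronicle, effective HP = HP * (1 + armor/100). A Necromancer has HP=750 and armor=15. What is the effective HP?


EHP = 750 * (1 + 15/100)
= 750 * (1 + 0.15)
= 750 * 1.15
= 862.5

862.5 EHP


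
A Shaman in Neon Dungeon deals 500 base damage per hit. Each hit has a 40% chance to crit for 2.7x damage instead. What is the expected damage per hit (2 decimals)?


E[dmg] = base * (1 + crit_chance * (crit_mult - 1))
cc as decimal = 40/100 = 0.4
cm - 1 = 2.7 - 1 = 1.7
Bonus factor = 0.4 * 1.7 = 0.68
Total multiplier = 1 + 0.68 = 1.68
Expected damage = 500 * 1.68 = 840.00

840.00 damage


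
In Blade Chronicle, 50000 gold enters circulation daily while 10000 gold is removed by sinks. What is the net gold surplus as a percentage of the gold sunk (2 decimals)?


Net gold = 50000 - 10000 = 40000
Inflation rate = net / sunk * 100 = 40000 / 10000 * 100
= 4.0 * 100
= 400.00%

400.00%


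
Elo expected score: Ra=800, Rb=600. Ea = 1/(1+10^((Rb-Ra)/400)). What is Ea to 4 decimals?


Elo expected score: Ea = 1/(1 + 10^((Rb-Ra)/400))
Rb - Ra = 600 - 800 = -200
(Rb-Ra)/400 = -200/400 = -0.5
10^-0.5 = 0.316228
Ea = 1/(1 + 0.316228) = 1/1.316228 = 0.7597

0.7597


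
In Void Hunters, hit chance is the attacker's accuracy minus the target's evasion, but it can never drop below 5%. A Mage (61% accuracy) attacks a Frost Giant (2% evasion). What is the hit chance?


accuracy - evasion = 61 - 2 = 59
Apply floor: max(59, 5) = 59
Hit chance = 59%

59%


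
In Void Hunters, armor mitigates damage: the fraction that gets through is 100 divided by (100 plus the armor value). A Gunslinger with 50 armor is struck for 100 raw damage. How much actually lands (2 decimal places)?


actual = 100 * 100 / (100 + 50)
= 100 * 100 / 150
= 10000 / 150
= 66.67

66.67 damage


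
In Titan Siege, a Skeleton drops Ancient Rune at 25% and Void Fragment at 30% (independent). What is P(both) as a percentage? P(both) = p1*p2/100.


For independent events, P(both) = P(A) * P(B)
= 25% * 30%
= 750 / 100 %
= 7.5%

7.5%


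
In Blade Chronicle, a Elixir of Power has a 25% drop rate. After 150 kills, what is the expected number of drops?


Expected drops = kills * (drop_rate / 100)
= 150 * (25 / 100)
= 150 * 0.25
= 37.5

37.5 drops


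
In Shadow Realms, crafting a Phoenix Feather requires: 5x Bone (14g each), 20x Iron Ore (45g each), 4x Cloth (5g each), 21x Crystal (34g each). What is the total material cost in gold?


Cost breakdown:
  Bone: 5 * 14 = 70
  Iron Ore: 20 * 45 = 900
  Cloth: 4 * 5 = 20
  Crystal: 21 * 34 = 714
Total = 70 + 900 + 20 + 714 = 1704

1704 gold


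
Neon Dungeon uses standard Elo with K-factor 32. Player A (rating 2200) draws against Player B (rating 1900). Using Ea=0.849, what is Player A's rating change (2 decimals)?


Elo update: delta = K * (S - Ea), where S = 0.5 (draws)
S - Ea = 0.5 - 0.849 = -0.349
Rating change = 32 * -0.349
= -11.17

-11.17 rating points


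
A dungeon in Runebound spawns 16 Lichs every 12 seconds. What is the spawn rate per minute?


Spawns per minute = count * (60 / interval)
= 16 * (60 / 12)
= 16 * 5.0
= 80.0

80.0 per minute


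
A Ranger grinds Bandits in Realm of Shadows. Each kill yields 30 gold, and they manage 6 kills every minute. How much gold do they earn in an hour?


Gold per minute = 30 * 6 = 180
Gold per hour = 180 * 60 = 10800

10800 gold/hour


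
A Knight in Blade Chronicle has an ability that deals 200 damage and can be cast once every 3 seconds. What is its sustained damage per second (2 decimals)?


DPS = damage / cooldown
= 200 / 3
= 66.67

66.67 DPS


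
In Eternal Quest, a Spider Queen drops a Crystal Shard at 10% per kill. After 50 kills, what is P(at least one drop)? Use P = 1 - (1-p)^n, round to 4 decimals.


P(at least one) = 1 - P(none) = 1 - (1-p)^n
p = 10/100 = 0.1
1 - p = 0.9
(1 - p)^50 = 0.9^50 = 0.005154
P(at least one) = 1 - 0.005154 = 0.9948

0.9948


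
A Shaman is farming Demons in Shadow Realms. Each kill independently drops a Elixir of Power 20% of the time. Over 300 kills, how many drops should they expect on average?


Expected drops = kills * (drop_rate / 100)
= 300 * (20 / 100)
= 300 * 0.2
= 60.0

60.0 drops


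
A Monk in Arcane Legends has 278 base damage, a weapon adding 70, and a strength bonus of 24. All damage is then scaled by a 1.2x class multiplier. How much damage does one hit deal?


Sum base + weapon + str = 278 + 70 + 24 = 372
Multiply by 1.2:
372 * 1.2 = 446.4

446.4 damage


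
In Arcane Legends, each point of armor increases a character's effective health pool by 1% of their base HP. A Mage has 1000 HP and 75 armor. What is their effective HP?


EHP = 1000 * (1 + 75/100)
= 1000 * (1 + 0.75)
= 1000 * 1.75
= 1750.0

1750.0 EHP


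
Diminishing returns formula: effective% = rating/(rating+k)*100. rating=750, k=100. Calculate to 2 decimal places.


effective% = rating / (rating + k) * 100
= 750 / (750 + 100) * 100
= 750 / 850 * 100
= 0.882353 * 100
= 88.24%

88.24%


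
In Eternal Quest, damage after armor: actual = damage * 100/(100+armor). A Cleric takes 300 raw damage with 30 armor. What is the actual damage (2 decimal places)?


actual = 300 * 100 / (100 + 30)
= 300 * 100 / 130
= 30000 / 130
= 230.77

230.77 damage


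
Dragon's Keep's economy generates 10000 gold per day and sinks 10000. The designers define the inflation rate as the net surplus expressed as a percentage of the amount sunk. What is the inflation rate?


Net gold = 10000 - 10000 = 0
Inflation rate = net / sunk * 100 = 0 / 10000 * 100
= 0.0 * 100
= 0.00%

0.00%


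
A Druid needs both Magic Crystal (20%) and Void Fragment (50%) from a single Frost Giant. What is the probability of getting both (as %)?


For independent events, P(both) = P(A) * P(B)
= 20% * 50%
= 1000 / 100 %
= 10.0%

10.0%


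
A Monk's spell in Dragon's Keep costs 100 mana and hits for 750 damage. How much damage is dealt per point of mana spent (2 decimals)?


Efficiency = damage / mana
= 750 / 100
= 7.50

7.50 dmg/mana


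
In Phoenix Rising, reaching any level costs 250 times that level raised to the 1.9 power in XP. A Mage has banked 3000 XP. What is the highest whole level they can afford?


XP = 250 * level^1.9, so level = (XP / 250)^(1/1.9)
= (3000 / 250)^(1/1.9)
= 12.0^0.5263
= 3.6982
Floor: level = 3

level 3


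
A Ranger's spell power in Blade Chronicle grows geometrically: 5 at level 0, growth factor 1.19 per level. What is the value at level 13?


value = base * growth^level
= 5 * 1.19^13
= 5 * 9.596448
= 47.98

47.98 spell power


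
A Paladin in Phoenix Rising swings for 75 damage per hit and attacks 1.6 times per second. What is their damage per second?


DPS = damage * attack_speed
= 75 * 1.6
= 120.0

120.0 DPS


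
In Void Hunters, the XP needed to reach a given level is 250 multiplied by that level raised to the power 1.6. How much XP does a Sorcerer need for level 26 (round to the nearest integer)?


XP = 250 * level^1.6
Substitute level = 26:
XP = 250 * 26^1.6
= 250 * 183.6358
= 45909

45909 XP


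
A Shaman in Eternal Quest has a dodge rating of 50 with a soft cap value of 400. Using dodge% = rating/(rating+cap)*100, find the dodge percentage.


dodge% = 50 / (50 + 400) * 100
= 50 / 450 * 100
= 0.111111 * 100
= 11.11%

11.11%


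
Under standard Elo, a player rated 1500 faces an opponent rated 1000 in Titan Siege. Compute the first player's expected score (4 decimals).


Elo expected score: Ea = 1/(1 + 10^((Rb-Ra)/400))
Rb - Ra = 1000 - 1500 = -500
(Rb-Ra)/400 = -500/400 = -1.25
10^-1.25 = 0.056234
Ea = 1/(1 + 0.056234) = 1/1.056234 = 0.9468

0.9468


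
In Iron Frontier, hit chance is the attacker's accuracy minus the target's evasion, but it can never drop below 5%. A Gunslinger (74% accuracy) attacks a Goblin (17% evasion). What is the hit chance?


accuracy - evasion = 74 - 17 = 57
Apply floor: max(57, 5) = 57
Hit chance = 57%

57%


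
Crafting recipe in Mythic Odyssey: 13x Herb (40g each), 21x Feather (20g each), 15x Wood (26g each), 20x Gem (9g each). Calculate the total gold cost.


Cost breakdown:
  Herb: 13 * 40 = 520
  Feather: 21 * 20 = 420
  Wood: 15 * 26 = 390
  Gem: 20 * 9 = 180
Total = 520 + 420 + 390 + 180 = 1510

1510 gold


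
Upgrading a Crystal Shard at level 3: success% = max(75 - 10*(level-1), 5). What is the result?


raw_rate = 75 - 10 * (3 - 1)
= 75 - 10 * 2
= 75 - 20
= 55
Apply floor: max(55, 5) = 55%

55%


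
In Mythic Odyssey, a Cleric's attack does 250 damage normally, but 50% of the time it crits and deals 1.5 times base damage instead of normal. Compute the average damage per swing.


E[dmg] = base * (1 + crit_chance * (crit_mult - 1))
cc as decimal = 50/100 = 0.5
cm - 1 = 1.5 - 1 = 0.5
Bonus factor = 0.5 * 0.5 = 0.25
Total multiplier = 1 + 0.25 = 1.25
Expected damage = 250 * 1.25 = 312.50

312.50 damage


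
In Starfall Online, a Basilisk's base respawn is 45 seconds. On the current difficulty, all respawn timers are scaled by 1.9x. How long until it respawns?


Respawn time = base * multiplier
= 45 * 1.9
= 85.5 seconds

85.5 seconds


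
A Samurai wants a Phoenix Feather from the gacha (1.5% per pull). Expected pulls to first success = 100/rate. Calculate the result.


Expected pulls for a geometric distribution = 1/p = 100 / rate%
= 100 / 1.5
= 66.67

66.67 pulls


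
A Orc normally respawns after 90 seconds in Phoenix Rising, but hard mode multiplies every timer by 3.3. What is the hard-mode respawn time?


Respawn time = base * multiplier
= 90 * 3.3
= 297.0 seconds

297.0 seconds


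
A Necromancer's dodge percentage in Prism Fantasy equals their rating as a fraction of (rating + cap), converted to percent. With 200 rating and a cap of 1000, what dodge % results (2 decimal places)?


dodge% = 200 / (200 + 1000) * 100
= 200 / 1200 * 100
= 0.166667 * 100
= 16.67%

16.67%


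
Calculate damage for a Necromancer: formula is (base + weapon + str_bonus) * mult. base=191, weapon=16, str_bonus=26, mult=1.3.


Sum base + weapon + str = 191 + 16 + 26 = 233
Multiply by 1.3:
233 * 1.3 = 302.9

302.9 damage


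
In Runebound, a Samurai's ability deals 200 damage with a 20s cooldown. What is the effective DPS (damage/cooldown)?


DPS = damage / cooldown
= 200 / 20
= 10.00

10.00 DPS


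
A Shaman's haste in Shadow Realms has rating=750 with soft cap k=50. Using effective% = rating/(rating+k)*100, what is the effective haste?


effective% = rating / (rating + k) * 100
= 750 / (750 + 50) * 100
= 750 / 800 * 100
= 0.9375 * 100
= 93.75%

93.75%


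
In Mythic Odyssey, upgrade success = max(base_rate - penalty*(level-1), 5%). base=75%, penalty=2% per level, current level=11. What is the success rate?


raw_rate = 75 - 2 * (11 - 1)
= 75 - 2 * 10
= 75 - 20
= 55
Apply floor: max(55, 5) = 55%

55%


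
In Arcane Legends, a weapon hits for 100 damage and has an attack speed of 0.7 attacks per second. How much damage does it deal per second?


DPS = damage * attack_speed
= 100 * 0.7
= 70.0

70.0 DPS


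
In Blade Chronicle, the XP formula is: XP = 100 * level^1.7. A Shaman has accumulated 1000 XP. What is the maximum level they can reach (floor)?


XP = 100 * level^1.7, so level = (XP / 100)^(1/1.7)
= (1000 / 100)^(1/1.7)
= 10.0^0.5882
= 3.8747
Floor: level = 3

level 3


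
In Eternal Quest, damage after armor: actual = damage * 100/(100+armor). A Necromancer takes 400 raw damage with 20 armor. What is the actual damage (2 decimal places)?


actual = 400 * 100 / (100 + 20)
= 400 * 100 / 120
= 40000 / 120
= 333.33

333.33 damage


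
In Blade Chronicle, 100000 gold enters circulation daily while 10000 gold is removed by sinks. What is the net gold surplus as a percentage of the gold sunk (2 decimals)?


Net gold = 100000 - 10000 = 90000
Inflation rate = net / sunk * 100 = 90000 / 10000 * 100
= 9.0 * 100
= 900.00%

900.00%


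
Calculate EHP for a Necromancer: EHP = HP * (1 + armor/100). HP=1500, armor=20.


EHP = 1500 * (1 + 20/100)
= 1500 * (1 + 0.2)
= 1500 * 1.2
= 1800.0

1800.0 EHP


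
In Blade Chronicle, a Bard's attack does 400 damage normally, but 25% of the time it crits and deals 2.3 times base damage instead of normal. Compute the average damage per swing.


E[dmg] = base * (1 + crit_chance * (crit_mult - 1))
cc as decimal = 25/100 = 0.25
cm - 1 = 2.3 - 1 = 1.3
Bonus factor = 0.25 * 1.3 = 0.325
Total multiplier = 1 + 0.325 = 1.325
Expected damage = 400 * 1.325 = 530.00

530.00 damage


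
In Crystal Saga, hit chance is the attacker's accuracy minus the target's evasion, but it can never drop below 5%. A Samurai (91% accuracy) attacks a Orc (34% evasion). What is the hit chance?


accuracy - evasion = 91 - 34 = 57
Apply floor: max(57, 5) = 57
Hit chance = 57%

57%


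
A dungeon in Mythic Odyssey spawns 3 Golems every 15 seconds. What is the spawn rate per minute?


Spawns per minute = count * (60 / interval)
= 3 * (60 / 15)
= 3 * 4.0
= 12.0

12.0 per minute


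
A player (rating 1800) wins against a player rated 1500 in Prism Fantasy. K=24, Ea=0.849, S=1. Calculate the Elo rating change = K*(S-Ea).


Elo update: delta = K * (S - Ea), where S = 1 (wins)
S - Ea = 1 - 0.849 = 0.151
Rating change = 24 * 0.151
= 3.62

3.62 rating points


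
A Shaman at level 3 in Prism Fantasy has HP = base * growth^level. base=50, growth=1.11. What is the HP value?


value = base * growth^level
= 50 * 1.11^3
= 50 * 1.367631
= 68.38

68.38 HP


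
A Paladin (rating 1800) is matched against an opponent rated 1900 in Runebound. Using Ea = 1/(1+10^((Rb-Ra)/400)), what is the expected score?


Elo expected score: Ea = 1/(1 + 10^((Rb-Ra)/400))
Rb - Ra = 1900 - 1800 = 100
(Rb-Ra)/400 = 100/400 = 0.25
10^0.25 = 1.778279
Ea = 1/(1 + 1.778279) = 1/2.778279 = 0.3599

0.3599


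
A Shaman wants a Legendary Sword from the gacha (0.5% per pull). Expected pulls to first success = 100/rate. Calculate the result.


Expected pulls for a geometric distribution = 1/p = 100 / rate%
= 100 / 0.5
= 200.0

200.0 pulls


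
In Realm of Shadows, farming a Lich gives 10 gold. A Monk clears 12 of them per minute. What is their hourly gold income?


Gold per minute = 10 * 12 = 120
Gold per hour = 120 * 60 = 7200

7200 gold/hour


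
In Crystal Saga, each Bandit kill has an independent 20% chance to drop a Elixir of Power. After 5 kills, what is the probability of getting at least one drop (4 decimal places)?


P(at least one) = 1 - P(none) = 1 - (1-p)^n
p = 20/100 = 0.2
1 - p = 0.8
(1 - p)^5 = 0.8^5 = 0.327680
P(at least one) = 1 - 0.327680 = 0.6723

0.6723


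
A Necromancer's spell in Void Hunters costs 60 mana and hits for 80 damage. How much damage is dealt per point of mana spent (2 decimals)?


Efficiency = damage / mana
= 80 / 60
= 1.33

1.33 dmg/mana


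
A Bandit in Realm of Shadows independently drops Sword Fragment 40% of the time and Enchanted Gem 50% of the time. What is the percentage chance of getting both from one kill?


For independent events, P(both) = P(A) * P(B)
= 40% * 50%
= 2000 / 100 %
= 20.0%

20.0%


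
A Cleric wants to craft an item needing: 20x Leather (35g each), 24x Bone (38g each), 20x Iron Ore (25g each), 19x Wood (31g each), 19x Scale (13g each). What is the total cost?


Cost breakdown:
  Leather: 20 * 35 = 700
  Bone: 24 * 38 = 912
  Iron Ore: 20 * 25 = 500
  Wood: 19 * 31 = 589
  Scale: 19 * 13 = 247
Total = 700 + 912 + 500 + 589 + 247 = 2948

2948 gold


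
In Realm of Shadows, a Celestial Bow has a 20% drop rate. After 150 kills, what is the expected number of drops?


Expected drops = kills * (drop_rate / 100)
= 150 * (20 / 100)
= 150 * 0.2
= 30.0

30.0 drops


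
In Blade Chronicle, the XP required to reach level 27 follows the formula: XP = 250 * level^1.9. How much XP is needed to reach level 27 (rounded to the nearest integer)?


XP = 250 * level^1.9
Substitute level = 27:
XP = 250 * 27^1.9
= 250 * 524.3136
= 131078

131078 XP


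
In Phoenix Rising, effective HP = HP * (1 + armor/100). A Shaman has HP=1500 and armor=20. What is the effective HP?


EHP = 1500 * (1 + 20/100)
= 1500 * (1 + 0.2)
= 1500 * 1.2
= 1800.0

1800.0 EHP


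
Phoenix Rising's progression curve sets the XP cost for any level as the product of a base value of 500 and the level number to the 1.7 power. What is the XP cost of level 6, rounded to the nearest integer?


XP = 500 * level^1.7
Substitute level = 6:
XP = 500 * 6^1.7
= 500 * 21.0309
= 10515

10515 XP


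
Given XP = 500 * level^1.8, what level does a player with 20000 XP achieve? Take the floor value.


XP = 500 * level^1.8, so level = (XP / 500)^(1/1.8)
= (20000 / 500)^(1/1.8)
= 40.0^0.5556
= 7.7631
Floor: level = 7

level 7


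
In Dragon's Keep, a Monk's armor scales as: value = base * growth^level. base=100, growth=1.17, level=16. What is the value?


value = base * growth^level
= 100 * 1.17^16
= 100 * 12.330304
= 1233.03

1233.03 armor


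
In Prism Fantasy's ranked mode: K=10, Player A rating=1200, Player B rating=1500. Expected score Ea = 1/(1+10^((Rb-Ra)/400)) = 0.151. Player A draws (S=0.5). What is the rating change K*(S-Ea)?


Elo update: delta = K * (S - Ea), where S = 0.5 (draws)
S - Ea = 0.5 - 0.151 = 0.349
Rating change = 10 * 0.349
= 3.49

3.49 rating points


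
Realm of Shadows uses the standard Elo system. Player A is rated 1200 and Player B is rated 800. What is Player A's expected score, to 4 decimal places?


Elo expected score: Ea = 1/(1 + 10^((Rb-Ra)/400))
Rb - Ra = 800 - 1200 = -400
(Rb-Ra)/400 = -400/400 = -1.0
10^-1.0 = 0.1
Ea = 1/(1 + 0.1) = 1/1.1 = 0.9091

0.9091


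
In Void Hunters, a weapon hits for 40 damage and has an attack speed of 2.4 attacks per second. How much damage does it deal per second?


DPS = damage * attack_speed
= 40 * 2.4
= 96.0

96.0 DPS


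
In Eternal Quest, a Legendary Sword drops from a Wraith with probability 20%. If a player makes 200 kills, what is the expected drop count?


Expected drops = kills * (drop_rate / 100)
= 200 * (20 / 100)
= 200 * 0.2
= 40.0

40.0 drops


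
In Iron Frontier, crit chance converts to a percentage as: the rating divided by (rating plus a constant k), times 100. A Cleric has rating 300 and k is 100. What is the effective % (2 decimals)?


effective% = rating / (rating + k) * 100
= 300 / (300 + 100) * 100
= 300 / 400 * 100
= 0.75 * 100
= 75.00%

75.00%


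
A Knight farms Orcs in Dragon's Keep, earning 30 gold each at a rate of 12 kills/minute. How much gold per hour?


Gold per minute = 30 * 12 = 360
Gold per hour = 360 * 60 = 21600

21600 gold/hour


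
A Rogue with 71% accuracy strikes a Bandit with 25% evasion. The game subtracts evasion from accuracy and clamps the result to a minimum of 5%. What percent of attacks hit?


accuracy - evasion = 71 - 25 = 46
Apply floor: max(46, 5) = 46
Hit chance = 46%

46%


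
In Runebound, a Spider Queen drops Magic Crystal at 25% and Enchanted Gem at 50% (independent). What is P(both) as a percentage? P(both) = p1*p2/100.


For independent events, P(both) = P(A) * P(B)
= 25% * 50%
= 1250 / 100 %
= 12.5%

12.5%


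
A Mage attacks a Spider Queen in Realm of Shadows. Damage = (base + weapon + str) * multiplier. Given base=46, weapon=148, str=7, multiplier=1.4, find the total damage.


Sum base + weapon + str = 46 + 148 + 7 = 201
Multiply by 1.4:
201 * 1.4 = 281.4

281.4 damage


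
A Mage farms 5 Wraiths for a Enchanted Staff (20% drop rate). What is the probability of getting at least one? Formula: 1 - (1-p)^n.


P(at least one) = 1 - P(none) = 1 - (1-p)^n
p = 20/100 = 0.2
1 - p = 0.8
(1 - p)^5 = 0.8^5 = 0.327680
P(at least one) = 1 - 0.327680 = 0.6723

0.6723


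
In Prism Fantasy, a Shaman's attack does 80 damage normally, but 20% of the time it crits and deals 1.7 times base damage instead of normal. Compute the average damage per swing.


E[dmg] = base * (1 + crit_chance * (crit_mult - 1))
cc as decimal = 20/100 = 0.2
cm - 1 = 1.7 - 1 = 0.7
Bonus factor = 0.2 * 0.7 = 0.14
Total multiplier = 1 + 0.14 = 1.14
Expected damage = 80 * 1.14 = 91.20

91.20 damage


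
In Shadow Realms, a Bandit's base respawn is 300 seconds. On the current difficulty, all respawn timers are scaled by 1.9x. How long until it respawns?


Respawn time = base * multiplier
= 300 * 1.9
= 570.0 seconds

570.0 seconds


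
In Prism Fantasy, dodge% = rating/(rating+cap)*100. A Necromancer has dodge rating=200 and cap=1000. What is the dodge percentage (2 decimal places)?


dodge% = 200 / (200 + 1000) * 100
= 200 / 1200 * 100
= 0.166667 * 100
= 16.67%

16.67%


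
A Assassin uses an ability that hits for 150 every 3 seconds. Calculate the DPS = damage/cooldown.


DPS = damage / cooldown
= 150 / 3
= 50.00

50.00 DPS


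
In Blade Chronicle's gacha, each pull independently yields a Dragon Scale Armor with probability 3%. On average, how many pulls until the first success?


Expected pulls for a geometric distribution = 1/p = 100 / rate%
= 100 / 3
= 33.33

33.33 pulls


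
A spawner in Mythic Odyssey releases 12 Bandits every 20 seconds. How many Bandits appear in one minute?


Spawns per minute = count * (60 / interval)
= 12 * (60 / 20)
= 12 * 3.0
= 36.0

36.0 per minute


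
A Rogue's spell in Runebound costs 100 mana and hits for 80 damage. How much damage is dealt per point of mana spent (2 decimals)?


Efficiency = damage / mana
= 80 / 100
= 0.80

0.80 dmg/mana


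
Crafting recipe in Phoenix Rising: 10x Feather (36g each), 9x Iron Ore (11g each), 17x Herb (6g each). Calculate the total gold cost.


Cost breakdown:
  Feather: 10 * 36 = 360
  Iron Ore: 9 * 11 = 99
  Herb: 17 * 6 = 102
Total = 360 + 99 + 102 = 561

561 gold


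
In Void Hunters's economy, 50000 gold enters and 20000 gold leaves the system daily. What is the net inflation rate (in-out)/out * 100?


Net gold = 50000 - 20000 = 30000
Inflation rate = net / sunk * 100 = 30000 / 20000 * 100
= 1.5 * 100
= 150.00%

150.00%


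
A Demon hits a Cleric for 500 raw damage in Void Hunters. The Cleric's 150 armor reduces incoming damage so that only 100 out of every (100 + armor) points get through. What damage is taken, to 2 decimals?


actual = 500 * 100 / (100 + 150)
= 500 * 100 / 250
= 50000 / 250
= 200.00

200.00 damage


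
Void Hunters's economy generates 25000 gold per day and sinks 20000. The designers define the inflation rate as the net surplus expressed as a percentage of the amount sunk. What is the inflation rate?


Net gold = 25000 - 20000 = 5000
Inflation rate = net / sunk * 100 = 5000 / 20000 * 100
= 0.25 * 100
= 25.00%

25.00%


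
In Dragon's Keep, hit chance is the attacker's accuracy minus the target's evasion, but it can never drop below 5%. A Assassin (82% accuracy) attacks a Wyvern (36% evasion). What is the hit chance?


accuracy - evasion = 82 - 36 = 46
Apply floor: max(46, 5) = 46
Hit chance = 46%

46%


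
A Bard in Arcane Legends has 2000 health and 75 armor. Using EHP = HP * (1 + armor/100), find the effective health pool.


EHP = 2000 * (1 + 75/100)
= 2000 * (1 + 0.75)
= 2000 * 1.75
= 3500.0

3500.0 EHP


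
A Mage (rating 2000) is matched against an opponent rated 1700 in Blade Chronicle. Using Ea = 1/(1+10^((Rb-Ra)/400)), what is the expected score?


Elo expected score: Ea = 1/(1 + 10^((Rb-Ra)/400))
Rb - Ra = 1700 - 2000 = -300
(Rb-Ra)/400 = -300/400 = -0.75
10^-0.75 = 0.177828
Ea = 1/(1 + 0.177828) = 1/1.177828 = 0.8490

0.8490


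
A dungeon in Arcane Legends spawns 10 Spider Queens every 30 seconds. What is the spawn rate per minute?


Spawns per minute = count * (60 / interval)
= 10 * (60 / 30)
= 10 * 2.0
= 20.0

20.0 per minute


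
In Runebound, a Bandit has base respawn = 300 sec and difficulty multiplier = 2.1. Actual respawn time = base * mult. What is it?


Respawn time = base * multiplier
= 300 * 2.1
= 630.0 seconds

630.0 seconds


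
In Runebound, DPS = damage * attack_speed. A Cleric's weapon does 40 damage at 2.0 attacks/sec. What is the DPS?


DPS = damage * attack_speed
= 40 * 2.0
= 80.0

80.0 DPS


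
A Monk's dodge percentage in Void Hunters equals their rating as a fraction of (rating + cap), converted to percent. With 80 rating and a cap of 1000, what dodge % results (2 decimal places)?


dodge% = 80 / (80 + 1000) * 100
= 80 / 1080 * 100
= 0.074074 * 100
= 7.41%

7.41%


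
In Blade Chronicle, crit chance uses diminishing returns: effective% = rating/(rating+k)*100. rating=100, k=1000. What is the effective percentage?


effective% = rating / (rating + k) * 100
= 100 / (100 + 1000) * 100
= 100 / 1100 * 100
= 0.090909 * 100
= 9.09%

9.09%


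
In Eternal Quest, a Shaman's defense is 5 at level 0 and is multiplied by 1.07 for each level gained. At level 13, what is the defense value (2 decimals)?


value = base * growth^level
= 5 * 1.07^13
= 5 * 2.409845
= 12.05

12.05 defense


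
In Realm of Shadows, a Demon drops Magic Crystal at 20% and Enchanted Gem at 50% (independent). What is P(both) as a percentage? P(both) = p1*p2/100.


For independent events, P(both) = P(A) * P(B)
= 20% * 50%
= 1000 / 100 %
= 10.0%

10.0%


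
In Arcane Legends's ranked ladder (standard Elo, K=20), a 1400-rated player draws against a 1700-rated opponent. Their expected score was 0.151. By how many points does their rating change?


Elo update: delta = K * (S - Ea), where S = 0.5 (draws)
S - Ea = 0.5 - 0.151 = 0.349
Rating change = 20 * 0.349
= 6.98

6.98 rating points


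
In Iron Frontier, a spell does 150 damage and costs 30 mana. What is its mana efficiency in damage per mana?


Efficiency = damage / mana
= 150 / 30
= 5.00

5.00 dmg/mana


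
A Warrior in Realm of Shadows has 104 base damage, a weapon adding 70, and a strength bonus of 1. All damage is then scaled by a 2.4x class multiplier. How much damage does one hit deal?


Sum base + weapon + str = 104 + 70 + 1 = 175
Multiply by 2.4:
175 * 2.4 = 420.0

420.0 damage


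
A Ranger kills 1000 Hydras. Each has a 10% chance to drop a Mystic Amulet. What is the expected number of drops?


Expected drops = kills * (drop_rate / 100)
= 1000 * (10 / 100)
= 1000 * 0.1
= 100.0

100.0 drops


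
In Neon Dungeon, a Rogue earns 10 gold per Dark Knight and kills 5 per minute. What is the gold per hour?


Gold per minute = 10 * 5 = 50
Gold per hour = 50 * 60 = 3000

3000 gold/hour


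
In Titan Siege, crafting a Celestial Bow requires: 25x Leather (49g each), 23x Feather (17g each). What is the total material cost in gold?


Cost breakdown:
  Leather: 25 * 49 = 1225
  Feather: 23 * 17 = 391
Total = 1225 + 391 = 1616

1616 gold


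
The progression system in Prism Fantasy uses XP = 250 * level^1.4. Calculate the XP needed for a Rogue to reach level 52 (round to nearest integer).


XP = 250 * level^1.4
Substitute level = 52:
XP = 250 * 52^1.4
= 250 * 252.5833
= 63146

63146 XP


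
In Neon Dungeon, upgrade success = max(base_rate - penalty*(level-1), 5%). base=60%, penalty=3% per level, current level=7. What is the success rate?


raw_rate = 60 - 3 * (7 - 1)
= 60 - 3 * 6
= 60 - 18
= 42
Apply floor: max(42, 5) = 42%

42%


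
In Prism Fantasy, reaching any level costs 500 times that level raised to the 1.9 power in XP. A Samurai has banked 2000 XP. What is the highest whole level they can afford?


XP = 500 * level^1.9, so level = (XP / 500)^(1/1.9)
= (2000 / 500)^(1/1.9)
= 4.0^0.5263
= 2.0743
Floor: level = 2

level 2


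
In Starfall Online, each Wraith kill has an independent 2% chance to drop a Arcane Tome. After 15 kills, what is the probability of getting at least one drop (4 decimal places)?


P(at least one) = 1 - P(none) = 1 - (1-p)^n
p = 2/100 = 0.02
1 - p = 0.98
(1 - p)^15 = 0.98^15 = 0.738569
P(at least one) = 1 - 0.738569 = 0.2614

0.2614


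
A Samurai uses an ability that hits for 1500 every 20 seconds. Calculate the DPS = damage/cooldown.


DPS = damage / cooldown
= 1500 / 20
= 75.00

75.00 DPS


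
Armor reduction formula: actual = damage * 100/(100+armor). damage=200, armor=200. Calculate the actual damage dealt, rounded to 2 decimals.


actual = 200 * 100 / (100 + 200)
= 200 * 100 / 300
= 20000 / 300
= 66.67

66.67 damage


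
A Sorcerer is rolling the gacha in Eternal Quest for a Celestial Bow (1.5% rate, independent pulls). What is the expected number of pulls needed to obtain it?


Expected pulls for a geometric distribution = 1/p = 100 / rate%
= 100 / 1.5
= 66.67

66.67 pulls


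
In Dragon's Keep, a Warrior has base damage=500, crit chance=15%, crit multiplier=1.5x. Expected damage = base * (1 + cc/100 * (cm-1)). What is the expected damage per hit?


E[dmg] = base * (1 + crit_chance * (crit_mult - 1))
cc as decimal = 15/100 = 0.15
cm - 1 = 1.5 - 1 = 0.5
Bonus factor = 0.15 * 0.5 = 0.075
Total multiplier = 1 + 0.075 = 1.075
Expected damage = 500 * 1.075 = 537.50

537.50 damage


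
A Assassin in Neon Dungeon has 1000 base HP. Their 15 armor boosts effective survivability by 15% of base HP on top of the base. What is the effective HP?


EHP = 1000 * (1 + 15/100)
= 1000 * (1 + 0.15)
= 1000 * 1.15
= 1150.0

1150.0 EHP


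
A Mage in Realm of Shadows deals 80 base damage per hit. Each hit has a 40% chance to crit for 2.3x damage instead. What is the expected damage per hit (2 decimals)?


E[dmg] = base * (1 + crit_chance * (crit_mult - 1))
cc as decimal = 40/100 = 0.4
cm - 1 = 2.3 - 1 = 1.3
Bonus factor = 0.4 * 1.3 = 0.52
Total multiplier = 1 + 0.52 = 1.52
Expected damage = 80 * 1.52 = 121.60

121.60 damage


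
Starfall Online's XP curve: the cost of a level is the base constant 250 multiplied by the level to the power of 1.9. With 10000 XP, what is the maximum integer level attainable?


XP = 250 * level^1.9, so level = (XP / 250)^(1/1.9)
= (10000 / 250)^(1/1.9)
= 40.0^0.5263
= 6.9693
Floor: level = 6

level 6


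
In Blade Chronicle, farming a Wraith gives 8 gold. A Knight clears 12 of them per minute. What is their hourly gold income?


Gold per minute = 8 * 12 = 96
Gold per hour = 96 * 60 = 5760

5760 gold/hour


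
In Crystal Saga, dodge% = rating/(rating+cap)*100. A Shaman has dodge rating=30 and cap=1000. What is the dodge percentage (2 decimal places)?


dodge% = 30 / (30 + 1000) * 100
= 30 / 1030 * 100
= 0.029126 * 100
= 2.91%

2.91%


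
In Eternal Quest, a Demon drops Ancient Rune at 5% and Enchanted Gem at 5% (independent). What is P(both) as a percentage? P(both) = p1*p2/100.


For independent events, P(both) = P(A) * P(B)
= 5% * 5%
= 25 / 100 %
= 0.25%

0.25%


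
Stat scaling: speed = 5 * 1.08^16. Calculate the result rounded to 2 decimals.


value = base * growth^level
= 5 * 1.08^16
= 5 * 3.425943
= 17.13

17.13 speed


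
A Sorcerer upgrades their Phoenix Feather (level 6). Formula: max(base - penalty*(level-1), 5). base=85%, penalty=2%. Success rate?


raw_rate = 85 - 2 * (6 - 1)
= 85 - 2 * 5
= 85 - 10
= 75
Apply floor: max(75, 5) = 75%

75%


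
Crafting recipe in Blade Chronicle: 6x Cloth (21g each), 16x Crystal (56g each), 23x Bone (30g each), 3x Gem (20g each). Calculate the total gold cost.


Cost breakdown:
  Cloth: 6 * 21 = 126
  Crystal: 16 * 56 = 896
  Bone: 23 * 30 = 690
  Gem: 3 * 20 = 60
Total = 126 + 896 + 690 + 60 = 1772

1772 gold


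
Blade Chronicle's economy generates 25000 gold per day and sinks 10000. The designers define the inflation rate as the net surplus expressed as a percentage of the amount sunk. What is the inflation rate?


Net gold = 25000 - 10000 = 15000
Inflation rate = net / sunk * 100 = 15000 / 10000 * 100
= 1.5 * 100
= 150.00%

150.00%


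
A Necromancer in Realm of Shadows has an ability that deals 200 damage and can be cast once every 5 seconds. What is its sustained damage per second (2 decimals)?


DPS = damage / cooldown
= 200 / 5
= 40.00

40.00 DPS


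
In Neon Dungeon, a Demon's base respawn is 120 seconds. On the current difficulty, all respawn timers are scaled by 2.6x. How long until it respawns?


Respawn time = base * multiplier
= 120 * 2.6
= 312.0 seconds

312.0 seconds


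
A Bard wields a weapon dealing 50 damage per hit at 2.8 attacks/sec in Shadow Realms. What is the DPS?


DPS = damage * attack_speed
= 50 * 2.8
= 140.0

140.0 DPS


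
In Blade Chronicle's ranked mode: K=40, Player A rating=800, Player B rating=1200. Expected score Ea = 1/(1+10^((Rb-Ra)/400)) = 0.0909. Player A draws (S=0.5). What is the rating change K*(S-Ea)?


Elo update: delta = K * (S - Ea), where S = 0.5 (draws)
S - Ea = 0.5 - 0.0909 = 0.4091
Rating change = 40 * 0.4091
= 16.36

16.36 rating points


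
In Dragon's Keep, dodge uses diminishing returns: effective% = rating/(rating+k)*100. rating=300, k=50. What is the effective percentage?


effective% = rating / (rating + k) * 100
= 300 / (300 + 50) * 100
= 300 / 350 * 100
= 0.857143 * 100
= 85.71%

85.71%


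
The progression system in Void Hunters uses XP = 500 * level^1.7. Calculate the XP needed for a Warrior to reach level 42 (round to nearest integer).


XP = 500 * level^1.7
Substitute level = 42:
XP = 500 * 42^1.7
= 500 * 574.8093
= 287405

287405 XP


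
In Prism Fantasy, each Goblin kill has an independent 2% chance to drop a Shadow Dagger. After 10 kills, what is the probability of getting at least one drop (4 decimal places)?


P(at least one) = 1 - P(none) = 1 - (1-p)^n
p = 2/100 = 0.02
1 - p = 0.98
(1 - p)^10 = 0.98^10 = 0.817073
P(at least one) = 1 - 0.817073 = 0.1829

0.1829


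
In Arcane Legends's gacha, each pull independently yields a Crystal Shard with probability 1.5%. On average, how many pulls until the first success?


Expected pulls for a geometric distribution = 1/p = 100 / rate%
= 100 / 1.5
= 66.67

66.67 pulls


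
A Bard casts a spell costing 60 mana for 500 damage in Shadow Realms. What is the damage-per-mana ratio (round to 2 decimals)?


Efficiency = damage / mana
= 500 / 60
= 8.33

8.33 dmg/mana


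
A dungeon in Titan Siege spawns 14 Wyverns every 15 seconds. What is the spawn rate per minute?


Spawns per minute = count * (60 / interval)
= 14 * (60 / 15)
= 14 * 4.0
= 56.0

56.0 per minute


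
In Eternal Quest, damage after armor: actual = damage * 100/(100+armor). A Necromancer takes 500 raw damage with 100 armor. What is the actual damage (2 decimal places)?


actual = 500 * 100 / (100 + 100)
= 500 * 100 / 200
= 50000 / 200
= 250.00

250.00 damage


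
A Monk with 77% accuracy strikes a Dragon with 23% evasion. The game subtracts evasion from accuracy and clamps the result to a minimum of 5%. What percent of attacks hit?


accuracy - evasion = 77 - 23 = 54
Apply floor: max(54, 5) = 54
Hit chance = 54%

54%


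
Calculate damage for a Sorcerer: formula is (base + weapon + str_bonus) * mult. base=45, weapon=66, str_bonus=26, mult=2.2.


Sum base + weapon + str = 45 + 66 + 26 = 137
Multiply by 2.2:
137 * 2.2 = 301.4

301.4 damage


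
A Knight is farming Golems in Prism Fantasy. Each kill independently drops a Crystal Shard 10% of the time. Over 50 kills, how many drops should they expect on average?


Expected drops = kills * (drop_rate / 100)
= 50 * (10 / 100)
= 50 * 0.1
= 5.0

5.0 drops


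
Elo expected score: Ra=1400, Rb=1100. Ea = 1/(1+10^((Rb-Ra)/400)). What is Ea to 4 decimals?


Elo expected score: Ea = 1/(1 + 10^((Rb-Ra)/400))
Rb - Ra = 1100 - 1400 = -300
(Rb-Ra)/400 = -300/400 = -0.75
10^-0.75 = 0.177828
Ea = 1/(1 + 0.177828) = 1/1.177828 = 0.8490

0.8490


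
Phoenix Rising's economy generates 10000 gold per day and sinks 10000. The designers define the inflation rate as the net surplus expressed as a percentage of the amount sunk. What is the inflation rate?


Net gold = 10000 - 10000 = 0
Inflation rate = net / sunk * 100 = 0 / 10000 * 100
= 0.0 * 100
= 0.00%

0.00%


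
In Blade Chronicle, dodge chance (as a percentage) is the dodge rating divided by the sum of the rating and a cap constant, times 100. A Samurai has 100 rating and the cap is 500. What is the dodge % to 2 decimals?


dodge% = 100 / (100 + 500) * 100
= 100 / 600 * 100
= 0.166667 * 100
= 16.67%

16.67%


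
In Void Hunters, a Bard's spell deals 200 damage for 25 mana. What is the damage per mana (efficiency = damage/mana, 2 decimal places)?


Efficiency = damage / mana
= 200 / 25
= 8.00

8.00 dmg/mana


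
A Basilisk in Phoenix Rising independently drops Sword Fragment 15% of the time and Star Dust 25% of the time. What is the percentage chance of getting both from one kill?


For independent events, P(both) = P(A) * P(B)
= 15% * 25%
= 375 / 100 %
= 3.75%

3.75%


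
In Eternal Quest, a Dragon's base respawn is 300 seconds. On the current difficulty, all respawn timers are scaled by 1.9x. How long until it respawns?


Respawn time = base * multiplier
= 300 * 1.9
= 570.0 seconds

570.0 seconds


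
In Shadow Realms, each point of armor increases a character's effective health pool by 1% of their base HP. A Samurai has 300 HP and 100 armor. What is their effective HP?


EHP = 300 * (1 + 100/100)
= 300 * (1 + 1.0)
= 300 * 2.0
= 600.0

600.0 EHP


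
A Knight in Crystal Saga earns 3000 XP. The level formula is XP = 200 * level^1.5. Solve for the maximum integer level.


XP = 200 * level^1.5, so level = (XP / 200)^(1/1.5)
= (3000 / 200)^(1/1.5)
= 15.0^0.6667
= 6.0822
Floor: level = 6

level 6


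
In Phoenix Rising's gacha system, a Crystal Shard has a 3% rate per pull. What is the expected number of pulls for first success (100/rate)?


Expected pulls for a geometric distribution = 1/p = 100 / rate%
= 100 / 3
= 33.33

33.33 pulls


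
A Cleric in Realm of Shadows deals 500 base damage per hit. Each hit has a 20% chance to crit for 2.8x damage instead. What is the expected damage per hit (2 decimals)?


E[dmg] = base * (1 + crit_chance * (crit_mult - 1))
cc as decimal = 20/100 = 0.2
cm - 1 = 2.8 - 1 = 1.8
Bonus factor = 0.2 * 1.8 = 0.36
Total multiplier = 1 + 0.36 = 1.36
Expected damage = 500 * 1.36 = 680.00

680.00 damage


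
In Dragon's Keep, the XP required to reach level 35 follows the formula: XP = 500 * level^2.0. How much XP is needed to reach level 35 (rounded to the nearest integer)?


XP = 500 * level^2.0
Substitute level = 35:
XP = 500 * 35^2.0
= 500 * 1225.0
= 612500

612500 XP


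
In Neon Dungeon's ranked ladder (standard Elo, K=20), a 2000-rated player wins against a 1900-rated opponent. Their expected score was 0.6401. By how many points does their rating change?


Elo update: delta = K * (S - Ea), where S = 1 (wins)
S - Ea = 1 - 0.6401 = 0.3599
Rating change = 20 * 0.3599
= 7.20

7.20 rating points


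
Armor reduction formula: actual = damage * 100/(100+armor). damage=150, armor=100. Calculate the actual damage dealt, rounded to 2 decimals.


actual = 150 * 100 / (100 + 100)
= 150 * 100 / 200
= 15000 / 200
= 75.00

75.00 damage
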